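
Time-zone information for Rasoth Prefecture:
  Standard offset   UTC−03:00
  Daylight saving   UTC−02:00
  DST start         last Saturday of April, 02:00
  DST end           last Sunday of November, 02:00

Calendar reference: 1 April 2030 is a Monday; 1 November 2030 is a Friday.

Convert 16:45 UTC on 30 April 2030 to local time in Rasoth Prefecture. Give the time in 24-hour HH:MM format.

14:45

1 April 2030 is a Monday, so Saturdays fall on 6, 13, 20, 27; the last is April 27.
1 November 2030 is a Friday, so Sundays fall on 3, 10, 17, 24; the last is November 24.
At the standard offset (UTC−03:00), 16:45 UTC − 3h = 13:45 Rasoth Prefecture standard time.
The standard-time date in Rasoth Prefecture, 30 April 2030, lies within the daylight-saving period (27 April – 24 November), so Rasoth Prefecture is on daylight time, UTC−02:00.
16:45 UTC − 2h = 14:45 local.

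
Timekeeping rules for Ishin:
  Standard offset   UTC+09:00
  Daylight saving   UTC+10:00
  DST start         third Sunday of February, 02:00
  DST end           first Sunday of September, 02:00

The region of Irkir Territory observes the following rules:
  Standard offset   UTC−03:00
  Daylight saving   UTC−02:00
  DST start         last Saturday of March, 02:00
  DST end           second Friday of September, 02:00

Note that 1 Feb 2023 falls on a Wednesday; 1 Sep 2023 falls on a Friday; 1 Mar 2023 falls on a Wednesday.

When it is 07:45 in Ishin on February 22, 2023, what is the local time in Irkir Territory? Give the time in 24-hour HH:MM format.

18:45

1 February 2023 is a Wednesday, so the first Sunday is February 5 and the third is February 19.
1 September 2023 is a Friday, so the first Sunday is September 3.
February 22, 2023 falls between 19 February and 3 September, so daylight saving is in effect and Ishin is at UTC+10:00.
07:45 Ishin − 10h = 21:45 UTC (rolling into the previous day, 21 February 2023).
1 March 2023 is a Wednesday, so Saturdays fall on 4, 11, 18, 25; the last is March 25.
1 September 2023 is a Friday, so the first Friday is September 1 and the second is September 8.
At the standard offset (UTC−03:00), 21:45 UTC − 3h = 18:45 Irkir Territory standard time.
The standard-time date in Irkir Territory, February 21, 2023, is outside the daylight-saving period (25 March – 8 September), so Irkir Territory is on standard time, UTC−03:00.
21:45 UTC − 3h = 18:45 Irkir Territory.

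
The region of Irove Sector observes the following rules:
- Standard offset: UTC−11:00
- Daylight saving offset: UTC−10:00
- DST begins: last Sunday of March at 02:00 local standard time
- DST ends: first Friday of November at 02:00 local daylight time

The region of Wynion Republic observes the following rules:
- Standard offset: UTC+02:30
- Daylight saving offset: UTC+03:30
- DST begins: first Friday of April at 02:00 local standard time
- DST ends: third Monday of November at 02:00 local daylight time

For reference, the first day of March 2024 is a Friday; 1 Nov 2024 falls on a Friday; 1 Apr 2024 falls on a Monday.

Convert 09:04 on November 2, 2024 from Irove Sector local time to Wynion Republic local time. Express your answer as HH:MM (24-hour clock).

23:34

1 March 2024 is a Friday, so Sundays fall on 3, 10, 17, 24, 31; the last is March 31.
1 November 2024 is a Friday, so the first Friday is November 1.
November 2, 2024 does not fall between 31 March and 1 November, so daylight saving is not in effect and Irove Sector is at UTC−11:00.
09:04 Irove Sector + 11h = 20:04 UTC.
1 April 2024 is a Monday, so the first Friday is April 5.
1 November 2024 is a Friday, so the first Monday is November 4 and the third is November 18.
At the standard offset (UTC+02:30), 20:04 UTC + 2h30m = 22:34 Wynion Republic standard time.
Daylight saving runs 5 April – 18 November; the standard-time date in Wynion Republic, November 2, 2024, is inside that window, so Wynion Republic is at UTC+03:30.
20:04 UTC + 3h30m = 23:34 Wynion Republic.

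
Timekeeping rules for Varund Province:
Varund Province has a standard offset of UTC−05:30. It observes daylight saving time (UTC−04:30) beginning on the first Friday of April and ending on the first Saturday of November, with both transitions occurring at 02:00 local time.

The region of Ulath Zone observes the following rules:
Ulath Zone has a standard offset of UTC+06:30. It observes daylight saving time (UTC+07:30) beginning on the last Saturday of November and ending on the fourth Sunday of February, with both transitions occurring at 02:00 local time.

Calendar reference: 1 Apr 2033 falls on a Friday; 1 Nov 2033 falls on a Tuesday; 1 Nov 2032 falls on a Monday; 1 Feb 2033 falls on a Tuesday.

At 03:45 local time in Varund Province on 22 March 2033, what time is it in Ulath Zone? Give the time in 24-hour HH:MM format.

15:45

1 April 2033 is a Friday, so the first Friday is April 1.
1 November 2033 is a Tuesday, so the first Saturday is November 5.
22 March 2033 does not fall between 1 April and 5 November, so daylight saving is not in effect and Varund Province is at UTC−05:30.
03:45 Varund Province + 5h30m = 09:15 UTC.
1 November 2032 is a Monday, so Saturdays fall on 6, 13, 20, 27; the last is November 27.
1 February 2033 is a Tuesday, so the first Sunday is February 6 and the fourth is February 27.
At the standard offset (UTC+06:30), 09:15 UTC + 6h30m = 15:45 Ulath Zone standard time.
The standard-time date in Ulath Zone, 22 March 2033, is outside the daylight-saving period (27 November 2032 – 27 February 2033), so Ulath Zone is on standard time, UTC+06:30.
09:15 UTC + 6h30m = 15:45 Ulath Zone.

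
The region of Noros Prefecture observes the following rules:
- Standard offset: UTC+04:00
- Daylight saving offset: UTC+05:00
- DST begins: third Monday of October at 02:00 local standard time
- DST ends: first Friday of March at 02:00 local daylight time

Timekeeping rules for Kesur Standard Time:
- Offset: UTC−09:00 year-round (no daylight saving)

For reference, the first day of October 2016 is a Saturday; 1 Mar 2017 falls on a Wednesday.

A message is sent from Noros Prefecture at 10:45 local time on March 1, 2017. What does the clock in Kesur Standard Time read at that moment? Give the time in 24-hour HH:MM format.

1 October 2016 is a Saturday, so the first Monday is October 3 and the third is October 17.
1 March 2017 is a Wednesday, so the first Friday is March 3.
March 1, 2017 lies within the daylight-saving period (17 October 2016 – 3 March 2017), so Noros Prefecture is on daylight time, UTC+05:00.
10:45 Noros Prefecture − 5h = 05:45 UTC.
Kesur Standard Time has no daylight saving, so its offset is UTC−09:00 year-round.
05:45 UTC − 9h = 20:45 Kesur Standard Time (rolling into the previous day, 28 February 2017).

20:45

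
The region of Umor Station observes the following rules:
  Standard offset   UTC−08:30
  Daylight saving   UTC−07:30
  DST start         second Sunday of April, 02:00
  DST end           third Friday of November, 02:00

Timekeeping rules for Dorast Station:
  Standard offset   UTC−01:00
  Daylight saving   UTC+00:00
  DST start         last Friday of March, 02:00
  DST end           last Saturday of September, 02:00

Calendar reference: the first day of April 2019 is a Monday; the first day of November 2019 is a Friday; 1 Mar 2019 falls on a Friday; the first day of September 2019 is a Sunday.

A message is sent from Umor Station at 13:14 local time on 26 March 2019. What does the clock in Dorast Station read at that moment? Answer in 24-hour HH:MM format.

1 April 2019 is a Monday, so the first Sunday is April 7 and the second is April 14.
1 November 2019 is a Friday, so the first Friday is November 1 and the third is November 15.
Daylight saving runs 14 April – 15 November; 26 March 2019 is outside that window, so Umor Station is on standard time at UTC−08:30.
13:14 Umor Station + 8h30m = 21:44 UTC.
1 March 2019 is a Friday, so Fridays fall on 1, 8, 15, 22, 29; the last is March 29.
1 September 2019 is a Sunday, so Saturdays fall on 7, 14, 21, 28; the last is September 28.
At the standard offset (UTC−01:00), 21:44 UTC − 1h = 20:44 Dorast Station standard time.
The standard-time date in Dorast Station, 26 March 2019, is outside the daylight-saving period (29 March – 28 September), so Dorast Station is on standard time, UTC−01:00.
21:44 UTC − 1h = 20:44 Dorast Station.

20:44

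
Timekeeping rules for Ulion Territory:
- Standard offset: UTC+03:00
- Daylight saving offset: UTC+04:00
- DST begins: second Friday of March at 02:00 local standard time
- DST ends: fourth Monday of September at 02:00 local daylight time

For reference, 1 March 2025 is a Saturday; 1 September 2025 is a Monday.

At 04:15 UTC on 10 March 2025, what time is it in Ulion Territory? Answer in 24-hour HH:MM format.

1 March 2025 is a Saturday, so the first Friday is March 7 and the second is March 14.
1 September 2025 is a Monday, so the first Monday is September 1 and the fourth is September 22.
At the standard offset (UTC+03:00), 04:15 UTC + 3h = 07:15 Ulion Territory standard time.
The standard-time date in Ulion Territory, 10 March 2025, does not fall between 14 March and 22 September, so daylight saving is not in effect and Ulion Territory is at UTC+03:00.
04:15 UTC + 3h = 07:15 local.

07:15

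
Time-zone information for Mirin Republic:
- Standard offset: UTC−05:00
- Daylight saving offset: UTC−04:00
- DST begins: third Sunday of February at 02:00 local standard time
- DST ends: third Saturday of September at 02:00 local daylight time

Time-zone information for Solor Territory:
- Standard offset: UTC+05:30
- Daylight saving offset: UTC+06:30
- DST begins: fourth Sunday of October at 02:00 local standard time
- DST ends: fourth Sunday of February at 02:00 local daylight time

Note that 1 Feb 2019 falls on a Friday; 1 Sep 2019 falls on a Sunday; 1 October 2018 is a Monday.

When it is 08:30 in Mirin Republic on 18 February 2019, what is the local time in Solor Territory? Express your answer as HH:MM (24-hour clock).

1 February 2019 is a Friday, so the first Sunday is February 3 and the third is February 17.
1 September 2019 is a Sunday, so the first Saturday is September 7 and the third is September 21.
18 February 2019 falls between 17 February and 21 September, so daylight saving is in effect and Mirin Republic is at UTC−04:00.
08:30 Mirin Republic + 4h = 12:30 UTC.
1 October 2018 is a Monday, so the first Sunday is October 7 and the fourth is October 28.
1 February 2019 is a Friday, so the first Sunday is February 3 and the fourth is February 24.
At the standard offset (UTC+05:30), 12:30 UTC + 5h30m = 18:00 Solor Territory standard time.
Daylight saving runs 28 October 2018 – 24 February 2019; the standard-time date in Solor Territory, 18 February 2019, is inside that window, so Solor Territory is at UTC+06:30.
12:30 UTC + 6h30m = 19:00 Solor Territory.

19:00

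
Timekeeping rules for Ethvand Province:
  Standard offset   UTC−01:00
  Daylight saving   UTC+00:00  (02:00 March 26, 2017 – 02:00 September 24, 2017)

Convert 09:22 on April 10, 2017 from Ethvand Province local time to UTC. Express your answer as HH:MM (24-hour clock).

April 10, 2017 lies within the daylight-saving period (26 March – 24 September), so Ethvand Province is on daylight time, UTC+00:00.
09:22 local − 0h = 09:22 UTC.

09:22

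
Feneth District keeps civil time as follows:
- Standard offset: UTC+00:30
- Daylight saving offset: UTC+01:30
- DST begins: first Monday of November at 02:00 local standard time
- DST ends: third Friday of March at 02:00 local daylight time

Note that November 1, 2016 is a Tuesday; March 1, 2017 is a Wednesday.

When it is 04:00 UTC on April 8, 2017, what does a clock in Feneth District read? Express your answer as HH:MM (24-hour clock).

1 November 2016 is a Tuesday, so the first Monday is November 7.
1 March 2017 is a Wednesday, so the first Friday is March 3 and the third is March 17.
At the standard offset (UTC+00:30), 04:00 UTC + 0h30m = 04:30 Feneth District standard time.
Daylight saving runs 7 November 2016 – 17 March 2017; the standard-time date in Feneth District, April 8, 2017, is outside that window, so Feneth District is on standard time at UTC+00:30.
04:00 UTC + 0h30m = 04:30 local.

04:30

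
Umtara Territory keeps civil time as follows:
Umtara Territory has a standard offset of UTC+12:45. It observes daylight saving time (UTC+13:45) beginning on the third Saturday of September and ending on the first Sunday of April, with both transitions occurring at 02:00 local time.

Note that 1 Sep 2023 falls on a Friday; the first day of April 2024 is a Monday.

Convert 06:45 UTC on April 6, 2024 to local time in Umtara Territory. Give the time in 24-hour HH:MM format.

1 September 2023 is a Friday, so the first Saturday is September 2 and the third is September 16.
1 April 2024 is a Monday, so the first Sunday is April 7.
At the standard offset (UTC+12:45), 06:45 UTC + 12h45m = 19:30 Umtara Territory standard time.
The standard-time date in Umtara Territory, April 6, 2024, lies within the daylight-saving period (16 September 2023 – 7 April 2024), so Umtara Territory is on daylight time, UTC+13:45.
06:45 UTC + 13h45m = 20:30 local.

20:30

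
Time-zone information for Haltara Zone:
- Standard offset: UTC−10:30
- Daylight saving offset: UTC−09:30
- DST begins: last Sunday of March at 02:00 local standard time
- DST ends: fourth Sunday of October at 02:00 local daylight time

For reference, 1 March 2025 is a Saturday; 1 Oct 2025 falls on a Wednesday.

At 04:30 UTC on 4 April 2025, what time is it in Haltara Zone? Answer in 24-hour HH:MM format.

1 March 2025 is a Saturday, so Sundays fall on 2, 9, 16, 23, 30; the last is March 30.
1 October 2025 is a Wednesday, so the first Sunday is October 5 and the fourth is October 26.
At the standard offset (UTC−10:30), 04:30 UTC − 10h30m = 18:00 Haltara Zone standard time (rolling into the previous day, 3 April 2025).
The standard-time date in Haltara Zone, 3 April 2025, lies within the daylight-saving period (30 March – 26 October), so Haltara Zone is on daylight time, UTC−09:30.
04:30 UTC − 9h30m = 19:00 local (rolling into the previous day, 3 April 2025).

19:00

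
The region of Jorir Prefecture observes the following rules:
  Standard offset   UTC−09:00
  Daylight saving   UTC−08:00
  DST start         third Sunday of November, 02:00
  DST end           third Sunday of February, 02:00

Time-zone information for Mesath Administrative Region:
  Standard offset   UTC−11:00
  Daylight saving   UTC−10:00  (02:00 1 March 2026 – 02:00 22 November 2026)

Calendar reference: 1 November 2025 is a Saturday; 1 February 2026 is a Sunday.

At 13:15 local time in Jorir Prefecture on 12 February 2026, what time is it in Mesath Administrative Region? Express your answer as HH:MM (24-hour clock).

1 November 2025 is a Saturday, so the first Sunday is November 2 and the third is November 16.
1 February 2026 is a Sunday, so the first Sunday is February 1 and the third is February 15.
12 February 2026 falls between 16 November 2025 and 15 February 2026, so daylight saving is in effect and Jorir Prefecture is at UTC−08:00.
13:15 Jorir Prefecture + 8h = 21:15 UTC.
At the standard offset (UTC−11:00), 21:15 UTC − 11h = 10:15 Mesath Administrative Region standard time.
The standard-time date in Mesath Administrative Region, 12 February 2026, is outside the daylight-saving period (1 March – 22 November), so Mesath Administrative Region is on standard time, UTC−11:00.
21:15 UTC − 11h = 10:15 Mesath Administrative Region.

10:15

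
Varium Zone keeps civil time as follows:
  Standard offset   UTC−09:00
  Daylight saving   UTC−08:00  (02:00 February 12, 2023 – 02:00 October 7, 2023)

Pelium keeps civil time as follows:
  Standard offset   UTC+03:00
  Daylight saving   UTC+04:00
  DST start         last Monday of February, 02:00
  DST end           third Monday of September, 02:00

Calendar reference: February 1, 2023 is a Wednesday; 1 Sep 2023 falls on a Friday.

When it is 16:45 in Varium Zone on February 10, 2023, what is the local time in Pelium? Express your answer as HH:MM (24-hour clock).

February 10, 2023 is outside the daylight-saving period (12 February – 7 October), so Varium Zone is on standard time, UTC−09:00.
16:45 Varium Zone + 9h = 01:45 UTC (rolling into the next day, 11 February 2023).
1 February 2023 is a Wednesday, so Mondays fall on 6, 13, 20, 27; the last is February 27.
1 September 2023 is a Friday, so the first Monday is September 4 and the third is September 18.
At the standard offset (UTC+03:00), 01:45 UTC + 3h = 04:45 Pelium standard time.
The standard-time date in Pelium, February 11, 2023, does not fall between 27 February and 18 September, so daylight saving is not in effect and Pelium is at UTC+03:00.
01:45 UTC + 3h = 04:45 Pelium.

04:45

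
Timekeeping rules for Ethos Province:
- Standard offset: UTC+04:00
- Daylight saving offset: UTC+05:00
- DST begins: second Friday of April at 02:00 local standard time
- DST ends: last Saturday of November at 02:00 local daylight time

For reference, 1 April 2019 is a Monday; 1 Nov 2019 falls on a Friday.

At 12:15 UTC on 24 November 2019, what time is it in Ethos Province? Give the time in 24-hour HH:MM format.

17:15

1 April 2019 is a Monday, so the first Friday is April 5 and the second is April 12.
1 November 2019 is a Friday, so Saturdays fall on 2, 9, 16, 23, 30; the last is November 30.
At the standard offset (UTC+04:00), 12:15 UTC + 4h = 16:15 Ethos Province standard time.
Daylight saving runs 12 April – 30 November; the standard-time date in Ethos Province, 24 November 2019, is inside that window, so Ethos Province is at UTC+05:00.
12:15 UTC + 5h = 17:15 local.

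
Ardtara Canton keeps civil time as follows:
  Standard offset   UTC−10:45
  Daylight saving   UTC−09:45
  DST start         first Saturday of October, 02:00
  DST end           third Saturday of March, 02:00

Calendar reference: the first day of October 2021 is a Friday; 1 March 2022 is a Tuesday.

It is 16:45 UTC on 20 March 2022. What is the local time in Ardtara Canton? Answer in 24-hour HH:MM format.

1 October 2021 is a Friday, so the first Saturday is October 2.
1 March 2022 is a Tuesday, so the first Saturday is March 5 and the third is March 19.
At the standard offset (UTC−10:45), 16:45 UTC − 10h45m = 06:00 Ardtara Canton standard time.
Daylight saving runs 2 October 2021 – 19 March 2022; the standard-time date in Ardtara Canton, 20 March 2022, is outside that window, so Ardtara Canton is on standard time at UTC−10:45.
16:45 UTC − 10h45m = 06:00 local.

06:00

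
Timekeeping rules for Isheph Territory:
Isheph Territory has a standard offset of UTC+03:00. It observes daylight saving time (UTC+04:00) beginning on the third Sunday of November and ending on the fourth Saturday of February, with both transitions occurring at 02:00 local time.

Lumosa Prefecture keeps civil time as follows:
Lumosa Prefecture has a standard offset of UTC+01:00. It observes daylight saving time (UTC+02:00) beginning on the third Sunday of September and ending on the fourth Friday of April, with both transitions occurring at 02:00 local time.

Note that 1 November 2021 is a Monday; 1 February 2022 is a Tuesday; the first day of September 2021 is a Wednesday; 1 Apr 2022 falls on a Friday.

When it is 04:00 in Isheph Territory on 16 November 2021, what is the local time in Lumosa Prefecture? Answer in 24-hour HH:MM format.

1 November 2021 is a Monday, so the first Sunday is November 7 and the third is November 21.
1 February 2022 is a Tuesday, so the first Saturday is February 5 and the fourth is February 26.
16 November 2021 does not fall between 21 November 2021 and 26 February 2022, so daylight saving is not in effect and Isheph Territory is at UTC+03:00.
04:00 Isheph Territory − 3h = 01:00 UTC.
1 September 2021 is a Wednesday, so the first Sunday is September 5 and the third is September 19.
1 April 2022 is a Friday, so the first Friday is April 1 and the fourth is April 22.
At the standard offset (UTC+01:00), 01:00 UTC + 1h = 02:00 Lumosa Prefecture standard time.
The standard-time date in Lumosa Prefecture, 16 November 2021, falls between 19 September 2021 and 22 April 2022, so daylight saving is in effect and Lumosa Prefecture is at UTC+02:00.
01:00 UTC + 2h = 03:00 Lumosa Prefecture.

03:00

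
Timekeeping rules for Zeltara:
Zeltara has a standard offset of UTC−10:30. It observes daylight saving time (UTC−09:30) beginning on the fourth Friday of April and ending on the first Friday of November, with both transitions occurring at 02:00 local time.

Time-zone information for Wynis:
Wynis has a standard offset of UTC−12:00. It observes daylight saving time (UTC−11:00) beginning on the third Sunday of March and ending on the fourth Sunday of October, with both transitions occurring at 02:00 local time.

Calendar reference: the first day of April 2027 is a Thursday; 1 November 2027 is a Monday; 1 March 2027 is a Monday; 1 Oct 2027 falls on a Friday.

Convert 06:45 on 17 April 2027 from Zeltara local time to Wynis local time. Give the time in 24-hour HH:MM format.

06:15

1 April 2027 is a Thursday, so the first Friday is April 2 and the fourth is April 23.
1 November 2027 is a Monday, so the first Friday is November 5.
Daylight saving runs 23 April – 5 November; 17 April 2027 is outside that window, so Zeltara is on standard time at UTC−10:30.
06:45 Zeltara + 10h30m = 17:15 UTC.
1 March 2027 is a Monday, so the first Sunday is March 7 and the third is March 21.
1 October 2027 is a Friday, so the first Sunday is October 3 and the fourth is October 24.
At the standard offset (UTC−12:00), 17:15 UTC − 12h = 05:15 Wynis standard time.
The standard-time date in Wynis, 17 April 2027, falls between 21 March and 24 October, so daylight saving is in effect and Wynis is at UTC−11:00.
17:15 UTC − 11h = 06:15 Wynis.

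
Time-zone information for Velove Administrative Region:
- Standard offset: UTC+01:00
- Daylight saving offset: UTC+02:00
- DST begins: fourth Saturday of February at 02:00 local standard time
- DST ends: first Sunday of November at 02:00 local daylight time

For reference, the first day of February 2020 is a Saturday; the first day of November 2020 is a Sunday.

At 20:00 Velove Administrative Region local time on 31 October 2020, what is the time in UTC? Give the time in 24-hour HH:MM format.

18:00

1 February 2020 is a Saturday, so the first Saturday is February 1 and the fourth is February 22.
1 November 2020 is a Sunday, so the first Sunday is November 1.
31 October 2020 lies within the daylight-saving period (22 February – 1 November), so Velove Administrative Region is on daylight time, UTC+02:00.
20:00 local − 2h = 18:00 UTC.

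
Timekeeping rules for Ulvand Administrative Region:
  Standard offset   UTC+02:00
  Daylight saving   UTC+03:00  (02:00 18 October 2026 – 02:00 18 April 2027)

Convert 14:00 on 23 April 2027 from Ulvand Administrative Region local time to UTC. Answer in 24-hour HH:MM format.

Daylight saving runs 18 October 2026 – 18 April 2027; 23 April 2027 is outside that window, so Ulvand Administrative Region is on standard time at UTC+02:00.
14:00 local − 2h = 12:00 UTC.

12:00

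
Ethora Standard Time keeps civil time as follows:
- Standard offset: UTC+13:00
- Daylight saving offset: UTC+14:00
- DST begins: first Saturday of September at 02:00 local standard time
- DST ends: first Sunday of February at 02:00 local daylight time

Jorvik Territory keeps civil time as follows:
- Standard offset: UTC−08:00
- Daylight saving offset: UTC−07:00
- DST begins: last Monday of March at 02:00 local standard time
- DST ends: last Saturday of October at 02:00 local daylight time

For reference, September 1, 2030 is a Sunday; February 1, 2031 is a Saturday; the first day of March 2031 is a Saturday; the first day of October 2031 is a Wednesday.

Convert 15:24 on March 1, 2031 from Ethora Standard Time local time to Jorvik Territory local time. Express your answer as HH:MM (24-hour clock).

1 September 2030 is a Sunday, so the first Saturday is September 7.
1 February 2031 is a Saturday, so the first Sunday is February 2.
March 1, 2031 does not fall between 7 September 2030 and 2 February 2031, so daylight saving is not in effect and Ethora Standard Time is at UTC+13:00.
15:24 Ethora Standard Time − 13h = 02:24 UTC.
1 March 2031 is a Saturday, so Mondays fall on 3, 10, 17, 24, 31; the last is March 31.
1 October 2031 is a Wednesday, so Saturdays fall on 4, 11, 18, 25; the last is October 25.
At the standard offset (UTC−08:00), 02:24 UTC − 8h = 18:24 Jorvik Territory standard time (rolling into the previous day, 28 February 2031).
The standard-time date in Jorvik Territory, February 28, 2031, is outside the daylight-saving period (31 March – 25 October), so Jorvik Territory is on standard time, UTC−08:00.
02:24 UTC − 8h = 18:24 Jorvik Territory (rolling into the previous day, 28 February 2031).

18:24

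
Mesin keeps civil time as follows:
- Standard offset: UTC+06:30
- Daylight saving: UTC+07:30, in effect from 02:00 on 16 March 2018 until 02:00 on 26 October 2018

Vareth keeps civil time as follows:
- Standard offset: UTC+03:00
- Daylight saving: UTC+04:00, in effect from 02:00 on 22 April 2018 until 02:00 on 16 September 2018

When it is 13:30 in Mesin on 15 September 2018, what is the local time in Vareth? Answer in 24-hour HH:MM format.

15 September 2018 lies within the daylight-saving period (16 March – 26 October), so Mesin is on daylight time, UTC+07:30.
13:30 Mesin − 7h30m = 06:00 UTC.
At the standard offset (UTC+03:00), 06:00 UTC + 3h = 09:00 Vareth standard time.
The standard-time date in Vareth, 15 September 2018, lies within the daylight-saving period (22 April – 16 September), so Vareth is on daylight time, UTC+04:00.
06:00 UTC + 4h = 10:00 Vareth.

10:00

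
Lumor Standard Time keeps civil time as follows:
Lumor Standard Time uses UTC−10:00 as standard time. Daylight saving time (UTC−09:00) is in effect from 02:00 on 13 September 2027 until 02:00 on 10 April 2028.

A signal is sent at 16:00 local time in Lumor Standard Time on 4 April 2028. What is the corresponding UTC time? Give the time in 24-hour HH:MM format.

4 April 2028 falls between 13 September 2027 and 10 April 2028, so daylight saving is in effect and Lumor Standard Time is at UTC−09:00.
16:00 local + 9h = 01:00 UTC (rolling into the next day, 5 April 2028).

01:00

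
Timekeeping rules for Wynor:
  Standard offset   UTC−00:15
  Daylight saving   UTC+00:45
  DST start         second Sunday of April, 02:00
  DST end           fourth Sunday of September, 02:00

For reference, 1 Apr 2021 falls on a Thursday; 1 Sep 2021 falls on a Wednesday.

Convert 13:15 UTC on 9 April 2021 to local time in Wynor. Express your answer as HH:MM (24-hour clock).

13:00

1 April 2021 is a Thursday, so the first Sunday is April 4 and the second is April 11.
1 September 2021 is a Wednesday, so the first Sunday is September 5 and the fourth is September 26.
At the standard offset (UTC−00:15), 13:15 UTC − 0h15m = 13:00 Wynor standard time.
The standard-time date in Wynor, 9 April 2021, does not fall between 11 April and 26 September, so daylight saving is not in effect and Wynor is at UTC−00:15.
13:15 UTC − 0h15m = 13:00 local.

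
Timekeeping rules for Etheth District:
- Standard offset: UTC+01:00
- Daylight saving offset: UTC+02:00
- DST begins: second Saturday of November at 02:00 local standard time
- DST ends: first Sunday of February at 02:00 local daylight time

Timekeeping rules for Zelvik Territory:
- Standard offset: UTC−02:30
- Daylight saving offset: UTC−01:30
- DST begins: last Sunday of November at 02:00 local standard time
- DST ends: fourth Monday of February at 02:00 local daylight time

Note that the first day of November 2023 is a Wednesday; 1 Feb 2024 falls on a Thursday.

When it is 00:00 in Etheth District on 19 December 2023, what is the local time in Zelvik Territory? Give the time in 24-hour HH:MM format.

1 November 2023 is a Wednesday, so the first Saturday is November 4 and the second is November 11.
1 February 2024 is a Thursday, so the first Sunday is February 4.
19 December 2023 lies within the daylight-saving period (11 November 2023 – 4 February 2024), so Etheth District is on daylight time, UTC+02:00.
00:00 Etheth District − 2h = 22:00 UTC (rolling into the previous day, 18 December 2023).
1 November 2023 is a Wednesday, so Sundays fall on 5, 12, 19, 26; the last is November 26.
1 February 2024 is a Thursday, so the first Monday is February 5 and the fourth is February 26.
At the standard offset (UTC−02:30), 22:00 UTC − 2h30m = 19:30 Zelvik Territory standard time.
Daylight saving runs 26 November 2023 – 26 February 2024; the standard-time date in Zelvik Territory, 18 December 2023, is inside that window, so Zelvik Territory is at UTC−01:30.
22:00 UTC − 1h30m = 20:30 Zelvik Territory.

20:30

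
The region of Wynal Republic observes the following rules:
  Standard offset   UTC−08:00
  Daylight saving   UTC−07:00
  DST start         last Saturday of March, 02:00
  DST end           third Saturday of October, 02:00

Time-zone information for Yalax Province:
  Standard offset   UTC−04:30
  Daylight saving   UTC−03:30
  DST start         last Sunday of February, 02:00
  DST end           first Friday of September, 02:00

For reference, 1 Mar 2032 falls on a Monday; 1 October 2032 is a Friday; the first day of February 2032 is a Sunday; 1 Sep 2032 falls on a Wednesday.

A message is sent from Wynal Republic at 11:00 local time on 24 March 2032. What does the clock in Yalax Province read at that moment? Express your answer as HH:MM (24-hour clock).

15:30

1 March 2032 is a Monday, so Saturdays fall on 6, 13, 20, 27; the last is March 27.
1 October 2032 is a Friday, so the first Saturday is October 2 and the third is October 16.
24 March 2032 is outside the daylight-saving period (27 March – 16 October), so Wynal Republic is on standard time, UTC−08:00.
11:00 Wynal Republic + 8h = 19:00 UTC.
1 February 2032 is a Sunday, so Sundays fall on 1, 8, 15, 22, 29; the last is February 29.
1 September 2032 is a Wednesday, so the first Friday is September 3.
At the standard offset (UTC−04:30), 19:00 UTC − 4h30m = 14:30 Yalax Province standard time.
Daylight saving runs 29 February – 3 September; the standard-time date in Yalax Province, 24 March 2032, is inside that window, so Yalax Province is at UTC−03:30.
19:00 UTC − 3h30m = 15:30 Yalax Province.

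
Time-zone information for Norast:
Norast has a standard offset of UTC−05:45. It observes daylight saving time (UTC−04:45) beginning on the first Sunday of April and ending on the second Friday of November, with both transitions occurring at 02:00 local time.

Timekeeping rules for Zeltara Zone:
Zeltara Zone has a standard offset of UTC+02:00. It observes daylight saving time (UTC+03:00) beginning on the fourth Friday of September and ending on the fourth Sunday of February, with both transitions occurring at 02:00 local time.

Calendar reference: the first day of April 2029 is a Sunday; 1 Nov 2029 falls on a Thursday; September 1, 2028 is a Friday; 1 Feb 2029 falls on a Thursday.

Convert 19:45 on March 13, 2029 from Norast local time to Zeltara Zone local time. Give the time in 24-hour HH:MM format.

03:30

1 April 2029 is a Sunday, so the first Sunday is April 1.
1 November 2029 is a Thursday, so the first Friday is November 2 and the second is November 9.
March 13, 2029 does not fall between 1 April and 9 November, so daylight saving is not in effect and Norast is at UTC−05:45.
19:45 Norast + 5h45m = 01:30 UTC (rolling into the next day, 14 March 2029).
1 September 2028 is a Friday, so the first Friday is September 1 and the fourth is September 22.
1 February 2029 is a Thursday, so the first Sunday is February 4 and the fourth is February 25.
At the standard offset (UTC+02:00), 01:30 UTC + 2h = 03:30 Zeltara Zone standard time.
The standard-time date in Zeltara Zone, March 14, 2029, is outside the daylight-saving period (22 September 2028 – 25 February 2029), so Zeltara Zone is on standard time, UTC+02:00.
01:30 UTC + 2h = 03:30 Zeltara Zone.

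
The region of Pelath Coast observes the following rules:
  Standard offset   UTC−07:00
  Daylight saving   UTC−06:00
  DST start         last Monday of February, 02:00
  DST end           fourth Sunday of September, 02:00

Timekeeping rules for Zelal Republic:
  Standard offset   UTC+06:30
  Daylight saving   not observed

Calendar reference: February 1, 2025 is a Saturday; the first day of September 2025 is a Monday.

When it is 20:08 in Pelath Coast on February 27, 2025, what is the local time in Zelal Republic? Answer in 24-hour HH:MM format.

1 February 2025 is a Saturday, so Mondays fall on 3, 10, 17, 24; the last is February 24.
1 September 2025 is a Monday, so the first Sunday is September 7 and the fourth is September 28.
February 27, 2025 lies within the daylight-saving period (24 February – 28 September), so Pelath Coast is on daylight time, UTC−06:00.
20:08 Pelath Coast + 6h = 02:08 UTC (rolling into the next day, 28 February 2025).
Zelal Republic stays on UTC+06:30 all year.
02:08 UTC + 6h30m = 08:38 Zelal Republic.

08:38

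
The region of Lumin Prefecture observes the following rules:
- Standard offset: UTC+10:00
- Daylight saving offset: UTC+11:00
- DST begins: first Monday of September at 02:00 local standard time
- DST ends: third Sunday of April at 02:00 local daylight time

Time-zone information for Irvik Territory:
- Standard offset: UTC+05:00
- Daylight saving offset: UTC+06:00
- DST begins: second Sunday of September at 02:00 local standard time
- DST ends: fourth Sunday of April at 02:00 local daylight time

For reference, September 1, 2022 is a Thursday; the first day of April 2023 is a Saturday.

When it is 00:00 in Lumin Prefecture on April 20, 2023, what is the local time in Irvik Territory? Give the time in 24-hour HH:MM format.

1 September 2022 is a Thursday, so the first Monday is September 5.
1 April 2023 is a Saturday, so the first Sunday is April 2 and the third is April 16.
Daylight saving runs 5 September 2022 – 16 April 2023; April 20, 2023 is outside that window, so Lumin Prefecture is on standard time at UTC+10:00.
00:00 Lumin Prefecture − 10h = 14:00 UTC (rolling into the previous day, 19 April 2023).
1 September 2022 is a Thursday, so the first Sunday is September 4 and the second is September 11.
1 April 2023 is a Saturday, so the first Sunday is April 2 and the fourth is April 23.
At the standard offset (UTC+05:00), 14:00 UTC + 5h = 19:00 Irvik Territory standard time.
The standard-time date in Irvik Territory, April 19, 2023, falls between 11 September 2022 and 23 April 2023, so daylight saving is in effect and Irvik Territory is at UTC+06:00.
14:00 UTC + 6h = 20:00 Irvik Territory.

20:00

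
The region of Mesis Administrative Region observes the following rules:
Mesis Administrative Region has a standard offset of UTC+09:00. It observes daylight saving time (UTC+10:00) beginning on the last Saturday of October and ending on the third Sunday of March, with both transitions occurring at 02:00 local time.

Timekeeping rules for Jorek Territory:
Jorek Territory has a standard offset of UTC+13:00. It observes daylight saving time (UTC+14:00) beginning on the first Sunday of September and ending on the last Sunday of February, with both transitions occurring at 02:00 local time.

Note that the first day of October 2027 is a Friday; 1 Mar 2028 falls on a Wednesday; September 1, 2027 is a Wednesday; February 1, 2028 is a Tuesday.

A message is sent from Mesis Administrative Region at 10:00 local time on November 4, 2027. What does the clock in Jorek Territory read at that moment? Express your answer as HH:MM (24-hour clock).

14:00

1 October 2027 is a Friday, so Saturdays fall on 2, 9, 16, 23, 30; the last is October 30.
1 March 2028 is a Wednesday, so the first Sunday is March 5 and the third is March 19.
November 4, 2027 lies within the daylight-saving period (30 October 2027 – 19 March 2028), so Mesis Administrative Region is on daylight time, UTC+10:00.
10:00 Mesis Administrative Region − 10h = 00:00 UTC.
1 September 2027 is a Wednesday, so the first Sunday is September 5.
1 February 2028 is a Tuesday, so Sundays fall on 6, 13, 20, 27; the last is February 27.
At the standard offset (UTC+13:00), 00:00 UTC + 13h = 13:00 Jorek Territory standard time.
Daylight saving runs 5 September 2027 – 27 February 2028; the standard-time date in Jorek Territory, November 4, 2027, is inside that window, so Jorek Territory is at UTC+14:00.
00:00 UTC + 14h = 14:00 Jorek Territory.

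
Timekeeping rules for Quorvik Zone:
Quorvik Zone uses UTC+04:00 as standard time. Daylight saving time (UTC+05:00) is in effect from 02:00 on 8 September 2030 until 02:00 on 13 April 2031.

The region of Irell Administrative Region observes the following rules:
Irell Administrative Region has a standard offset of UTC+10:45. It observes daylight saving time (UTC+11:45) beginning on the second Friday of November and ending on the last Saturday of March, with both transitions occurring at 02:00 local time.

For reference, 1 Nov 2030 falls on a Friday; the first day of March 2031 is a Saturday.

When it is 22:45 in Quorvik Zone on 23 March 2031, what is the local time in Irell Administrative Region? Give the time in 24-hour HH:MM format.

05:30

23 March 2031 falls between 8 September 2030 and 13 April 2031, so daylight saving is in effect and Quorvik Zone is at UTC+05:00.
22:45 Quorvik Zone − 5h = 17:45 UTC.
1 November 2030 is a Friday, so the first Friday is November 1 and the second is November 8.
1 March 2031 is a Saturday, so Saturdays fall on 1, 8, 15, 22, 29; the last is March 29.
At the standard offset (UTC+10:45), 17:45 UTC + 10h45m = 04:30 Irell Administrative Region standard time (rolling into the next day, 24 March 2031).
The standard-time date in Irell Administrative Region, 24 March 2031, lies within the daylight-saving period (8 November 2030 – 29 March 2031), so Irell Administrative Region is on daylight time, UTC+11:45.
17:45 UTC + 11h45m = 05:30 Irell Administrative Region (rolling into the next day, 24 March 2031).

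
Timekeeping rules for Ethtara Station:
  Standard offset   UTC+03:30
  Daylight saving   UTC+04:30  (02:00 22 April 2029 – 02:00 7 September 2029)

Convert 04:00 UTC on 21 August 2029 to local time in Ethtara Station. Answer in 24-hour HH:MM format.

At the standard offset (UTC+03:30), 04:00 UTC + 3h30m = 07:30 Ethtara Station standard time.
The standard-time date in Ethtara Station, 21 August 2029, falls between 22 April and 7 September, so daylight saving is in effect and Ethtara Station is at UTC+04:30.
04:00 UTC + 4h30m = 08:30 local.

08:30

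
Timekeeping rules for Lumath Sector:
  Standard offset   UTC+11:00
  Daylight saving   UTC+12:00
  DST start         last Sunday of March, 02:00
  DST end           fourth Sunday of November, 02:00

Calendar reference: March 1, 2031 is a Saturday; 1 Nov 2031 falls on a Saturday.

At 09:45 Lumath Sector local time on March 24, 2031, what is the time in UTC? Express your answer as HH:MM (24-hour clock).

22:45

1 March 2031 is a Saturday, so Sundays fall on 2, 9, 16, 23, 30; the last is March 30.
1 November 2031 is a Saturday, so the first Sunday is November 2 and the fourth is November 23.
March 24, 2031 is outside the daylight-saving period (30 March – 23 November), so Lumath Sector is on standard time, UTC+11:00.
09:45 local − 11h = 22:45 UTC (rolling into the previous day, 23 March 2031).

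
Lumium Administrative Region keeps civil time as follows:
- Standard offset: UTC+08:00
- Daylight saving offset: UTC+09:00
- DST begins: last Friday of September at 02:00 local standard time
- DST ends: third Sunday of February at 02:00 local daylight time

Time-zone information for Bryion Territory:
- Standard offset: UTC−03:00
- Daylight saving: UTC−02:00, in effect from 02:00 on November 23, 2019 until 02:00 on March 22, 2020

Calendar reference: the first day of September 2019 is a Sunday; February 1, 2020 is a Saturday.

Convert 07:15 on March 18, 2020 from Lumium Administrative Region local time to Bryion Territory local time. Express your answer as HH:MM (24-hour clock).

1 September 2019 is a Sunday, so Fridays fall on 6, 13, 20, 27; the last is September 27.
1 February 2020 is a Saturday, so the first Sunday is February 2 and the third is February 16.
Daylight saving runs 27 September 2019 – 16 February 2020; March 18, 2020 is outside that window, so Lumium Administrative Region is on standard time at UTC+08:00.
07:15 Lumium Administrative Region − 8h = 23:15 UTC (rolling into the previous day, 17 March 2020).
At the standard offset (UTC−03:00), 23:15 UTC − 3h = 20:15 Bryion Territory standard time.
The standard-time date in Bryion Territory, March 17, 2020, falls between 23 November 2019 and 22 March 2020, so daylight saving is in effect and Bryion Territory is at UTC−02:00.
23:15 UTC − 2h = 21:15 Bryion Territory.

21:15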